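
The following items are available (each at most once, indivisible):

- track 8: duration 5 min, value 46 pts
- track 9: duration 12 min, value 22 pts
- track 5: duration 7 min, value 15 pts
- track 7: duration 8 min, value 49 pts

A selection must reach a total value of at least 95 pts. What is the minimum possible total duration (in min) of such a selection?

Subsets with value ≥ 95, sorted by total duration:
- track 8+track 7: duration 13, value 95
- track 8+track 5+track 7: duration 20, value 110
- track 8+track 9+track 7: duration 25, value 117
- track 8+track 9+track 5+track 7: duration 32, value 132
Minimum duration: 13 min.

13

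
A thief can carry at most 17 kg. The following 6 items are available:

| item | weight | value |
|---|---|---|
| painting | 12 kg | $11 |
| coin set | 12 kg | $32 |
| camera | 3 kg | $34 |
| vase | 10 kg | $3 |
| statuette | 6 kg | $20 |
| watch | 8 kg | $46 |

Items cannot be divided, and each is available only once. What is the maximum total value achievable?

$100

Check high-value combinations within 17 kg:
- camera+statuette+watch: weight 3+6+8=17, value 34+20+46=100
- camera+watch: weight 3+8=11, value 34+46=80
- statuette+watch: weight 6+8=14, value 20+46=66
- coin set+camera: weight 12+3=15, value 32+34=66
- camera+statuette: weight 3+6=9, value 34+20=54
Best: $100.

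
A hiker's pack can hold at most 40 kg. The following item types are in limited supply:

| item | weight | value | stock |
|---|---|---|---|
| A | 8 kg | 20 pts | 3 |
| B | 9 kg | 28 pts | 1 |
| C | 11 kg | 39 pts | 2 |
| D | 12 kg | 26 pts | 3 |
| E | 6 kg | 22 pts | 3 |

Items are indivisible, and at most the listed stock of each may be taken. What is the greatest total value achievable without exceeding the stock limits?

144 pts

Best selections within weight 40 and stock limits:
- 2×C + 3×E: weight 40, value 144
- 1×B + 1×C + 3×E: weight 38, value 133
Best: 144 pts.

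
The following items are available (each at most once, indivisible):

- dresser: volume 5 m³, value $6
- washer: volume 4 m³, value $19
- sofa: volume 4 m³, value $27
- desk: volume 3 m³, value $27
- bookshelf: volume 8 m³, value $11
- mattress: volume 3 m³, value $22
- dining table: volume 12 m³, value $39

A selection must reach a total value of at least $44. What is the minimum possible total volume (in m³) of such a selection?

Subsets with value ≥ 44, sorted by total volume:
- desk+mattress: volume 6, value 49
- sofa+desk: volume 7, value 54
- sofa+mattress: volume 7, value 49
Minimum volume: 6 m³.

6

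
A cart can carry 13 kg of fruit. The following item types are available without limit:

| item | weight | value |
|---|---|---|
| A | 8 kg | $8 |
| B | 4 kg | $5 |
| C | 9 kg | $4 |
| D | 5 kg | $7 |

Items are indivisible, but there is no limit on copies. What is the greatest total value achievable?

Best value-per-unit is D at 7/5; filling with it alone gives 2×7 = 14.
Optimal mix: 2×B + 1×D → weight 13, value 17.

$17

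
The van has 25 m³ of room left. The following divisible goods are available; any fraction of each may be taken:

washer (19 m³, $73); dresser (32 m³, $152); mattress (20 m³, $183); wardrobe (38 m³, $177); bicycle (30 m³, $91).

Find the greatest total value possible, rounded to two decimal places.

Take in order of value per unit:
- mattress (183/20 per unit): all 20 → value 183, running total 183.00
- dresser (152/32 per unit): 5 of 32 → value 5×152/32 = 23.7500, running total 206.75
Total 206.75.

206.75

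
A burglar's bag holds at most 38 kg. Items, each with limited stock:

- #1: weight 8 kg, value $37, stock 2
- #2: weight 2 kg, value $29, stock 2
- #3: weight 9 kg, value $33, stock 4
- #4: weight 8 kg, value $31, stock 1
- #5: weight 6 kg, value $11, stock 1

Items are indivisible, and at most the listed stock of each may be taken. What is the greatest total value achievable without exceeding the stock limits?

$198

Top feasible selections:
- 2×#1 + 2×#2 + 2×#3: weight 38, value 198
- 2×#1 + 2×#2 + 1×#3 + 1×#4: weight 37, value 196
- 1×#1 + 2×#2 + 2×#3 + 1×#4: weight 38, value 192
Best: $198.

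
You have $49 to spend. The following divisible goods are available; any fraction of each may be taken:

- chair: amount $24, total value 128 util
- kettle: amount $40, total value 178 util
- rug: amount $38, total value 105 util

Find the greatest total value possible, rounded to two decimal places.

239.25

Take in order of value per unit:
- chair (128/24 per unit): all 24 → value 128, running total 128.00
- kettle (178/40 per unit): 25 of 40 → value 25×178/40 = 111.2500, running total 239.25
Total 239.25.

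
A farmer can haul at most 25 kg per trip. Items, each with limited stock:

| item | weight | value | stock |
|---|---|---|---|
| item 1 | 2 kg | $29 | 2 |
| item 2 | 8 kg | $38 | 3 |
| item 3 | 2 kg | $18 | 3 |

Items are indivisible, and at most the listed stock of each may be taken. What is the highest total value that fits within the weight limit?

$170

Best selections within weight 25 and stock limits:
- 2×item 1 + 2×item 2 + 2×item 3: weight 24, value 170
- 1×item 1 + 2×item 2 + 3×item 3: weight 24, value 159
Best: $170.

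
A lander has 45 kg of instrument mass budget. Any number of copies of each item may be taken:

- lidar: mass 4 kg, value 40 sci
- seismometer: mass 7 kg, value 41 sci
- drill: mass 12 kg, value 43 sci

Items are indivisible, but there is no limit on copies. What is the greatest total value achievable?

Best value-per-unit is lidar at 40/4, and filling with it alone uses mass 11×4=44. No mix of the others beats 11×40 = 440.

440 sci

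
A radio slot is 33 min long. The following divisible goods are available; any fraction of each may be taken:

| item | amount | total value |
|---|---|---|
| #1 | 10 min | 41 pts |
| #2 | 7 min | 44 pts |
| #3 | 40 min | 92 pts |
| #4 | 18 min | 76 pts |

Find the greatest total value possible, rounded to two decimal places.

152.80

Take in order of value per unit:
- #2 (44/7 per unit): all 7 → value 44, running total 44.00
- #4 (76/18 per unit): all 18 → value 76, running total 120.00
- #1 (41/10 per unit): 8 of 10 → value 8×41/10 = 32.8000, running total 152.80
Total 152.80.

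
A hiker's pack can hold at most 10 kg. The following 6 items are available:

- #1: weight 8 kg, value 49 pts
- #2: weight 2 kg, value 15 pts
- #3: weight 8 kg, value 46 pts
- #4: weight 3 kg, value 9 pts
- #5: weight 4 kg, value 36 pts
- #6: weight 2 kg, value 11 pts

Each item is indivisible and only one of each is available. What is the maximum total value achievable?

This is a 0/1 knapsack; check combinations near the capacity.
- #1+#2: weight 8+2=10, value 49+15=64
- #2+#5+#6: weight 2+4+2=8, value 15+36+11=62
- #2+#3: weight 2+8=10, value 15+46=61
- #2+#4+#5: weight 2+3+4=9, value 15+9+36=60
- #1+#6: weight 8+2=10, value 49+11=60
Best: 64 pts.

64 pts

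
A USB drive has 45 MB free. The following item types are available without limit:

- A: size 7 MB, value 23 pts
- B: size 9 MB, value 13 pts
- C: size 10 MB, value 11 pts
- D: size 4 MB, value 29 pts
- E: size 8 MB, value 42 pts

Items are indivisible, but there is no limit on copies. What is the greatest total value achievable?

319 pts

Best value-per-unit is D at 29/4, and filling with it alone uses size 11×4=44. No mix of the others beats 11×29 = 319.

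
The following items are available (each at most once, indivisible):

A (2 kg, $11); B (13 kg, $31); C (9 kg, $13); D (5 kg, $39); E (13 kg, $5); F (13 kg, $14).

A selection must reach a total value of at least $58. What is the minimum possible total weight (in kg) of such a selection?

16

Subsets with value ≥ 58, sorted by total weight:
- A+C+D: weight 16, value 63
- B+D: weight 18, value 70
- A+B+D: weight 20, value 81
- A+D+F: weight 20, value 64
Minimum weight: 16 kg.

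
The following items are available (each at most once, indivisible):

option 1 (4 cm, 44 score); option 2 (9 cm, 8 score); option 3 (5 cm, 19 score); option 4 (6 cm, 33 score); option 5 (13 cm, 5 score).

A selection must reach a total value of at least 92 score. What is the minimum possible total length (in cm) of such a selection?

15

Subsets with value ≥ 92, sorted by total length:
- option 1+option 3+option 4: length 15, value 96
- option 1+option 2+option 3+option 4: length 24, value 104
- option 1+option 3+option 4+option 5: length 28, value 101
Minimum length: 15 cm.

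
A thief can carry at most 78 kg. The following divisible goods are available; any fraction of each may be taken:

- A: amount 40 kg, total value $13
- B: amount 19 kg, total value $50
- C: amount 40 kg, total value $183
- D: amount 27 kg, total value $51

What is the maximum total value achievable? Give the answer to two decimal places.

268.89

Take in order of value per unit:
- C (183/40 per unit): all 40 → value 183, running total 183.00
- B (50/19 per unit): all 19 → value 50, running total 233.00
- D (51/27 per unit): 19 of 27 → value 19×51/27 = 35.8889, running total 268.89
Total 268.89.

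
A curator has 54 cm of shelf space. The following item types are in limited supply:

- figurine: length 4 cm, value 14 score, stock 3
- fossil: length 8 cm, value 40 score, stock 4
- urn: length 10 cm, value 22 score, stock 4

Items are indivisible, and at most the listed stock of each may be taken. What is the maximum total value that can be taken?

Best selections within length 54 and stock limits:
- 3×figurine + 4×fossil + 1×urn: length 54, value 224
- 2×figurine + 4×fossil + 1×urn: length 50, value 210
- 4×fossil + 2×urn: length 52, value 204
Best: 224 score.

224 score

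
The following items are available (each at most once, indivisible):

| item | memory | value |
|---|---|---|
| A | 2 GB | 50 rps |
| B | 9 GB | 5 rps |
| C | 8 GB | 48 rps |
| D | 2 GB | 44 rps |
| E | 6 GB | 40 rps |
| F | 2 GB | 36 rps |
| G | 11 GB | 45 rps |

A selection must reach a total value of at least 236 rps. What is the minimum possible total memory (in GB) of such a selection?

31

Subsets with value ≥ 236, sorted by total memory:
- A+C+D+E+F+G: memory 31, value 263
- A+B+C+D+E+F+G: memory 40, value 268
Minimum memory: 31 GB.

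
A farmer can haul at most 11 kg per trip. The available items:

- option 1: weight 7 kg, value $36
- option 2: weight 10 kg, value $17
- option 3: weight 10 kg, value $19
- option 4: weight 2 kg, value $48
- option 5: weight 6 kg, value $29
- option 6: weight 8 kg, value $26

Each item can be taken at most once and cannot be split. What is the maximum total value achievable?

$84

This is a 0/1 knapsack; check combinations near the capacity.
- option 1+option 4: weight 7+2=9, value 36+48=84
- option 4+option 5: weight 2+6=8, value 48+29=77
- option 4+option 6: weight 2+8=10, value 48+26=74
- option 4: weight 2, value 48
Best: $84.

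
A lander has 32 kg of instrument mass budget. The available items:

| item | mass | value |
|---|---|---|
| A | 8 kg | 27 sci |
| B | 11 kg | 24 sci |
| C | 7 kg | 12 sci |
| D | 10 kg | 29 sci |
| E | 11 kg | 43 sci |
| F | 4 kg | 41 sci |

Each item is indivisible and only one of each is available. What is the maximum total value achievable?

This is a 0/1 knapsack; check combinations near the capacity.
- C+D+E+F: mass 7+10+11+4=32, value 12+29+43+41=125
- A+C+E+F: mass 8+7+11+4=30, value 27+12+43+41=123
- D+E+F: mass 10+11+4=25, value 29+43+41=113
Best: 125 sci.

125 sci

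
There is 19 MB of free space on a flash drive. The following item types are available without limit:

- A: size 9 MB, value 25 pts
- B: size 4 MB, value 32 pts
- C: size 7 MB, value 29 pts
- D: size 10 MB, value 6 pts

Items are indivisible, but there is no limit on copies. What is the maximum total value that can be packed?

Best value-per-unit is B at 32/4, and filling with it alone uses size 4×4=16. No mix of the others beats 4×32 = 128.

128 pts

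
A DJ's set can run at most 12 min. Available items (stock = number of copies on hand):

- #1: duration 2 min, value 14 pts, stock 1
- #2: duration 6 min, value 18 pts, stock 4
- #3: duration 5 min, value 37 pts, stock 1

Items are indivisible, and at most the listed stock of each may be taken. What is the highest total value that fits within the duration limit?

55 pts

Best selections within duration 12 and stock limits:
- 1×#2 + 1×#3: duration 11, value 55
- 1×#1 + 1×#3: duration 7, value 51
Best: 55 pts.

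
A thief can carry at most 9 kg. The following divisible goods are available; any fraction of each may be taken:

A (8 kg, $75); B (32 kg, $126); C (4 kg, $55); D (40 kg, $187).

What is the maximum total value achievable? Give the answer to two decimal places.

Take in order of value per unit:
- C (55/4 per unit): all 4 → value 55, running total 55.00
- A (75/8 per unit): 5 of 8 → value 5×75/8 = 46.8750, running total 101.88
Total 101.88.

101.88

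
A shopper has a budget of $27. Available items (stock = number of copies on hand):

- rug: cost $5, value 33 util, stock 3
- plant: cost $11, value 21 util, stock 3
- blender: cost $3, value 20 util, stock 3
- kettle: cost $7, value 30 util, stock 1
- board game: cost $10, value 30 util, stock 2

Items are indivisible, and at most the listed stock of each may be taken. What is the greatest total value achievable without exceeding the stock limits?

Top feasible selections:
- 3×rug + 3×blender: cost 24, value 159
- 2×rug + 3×blender + 1×kettle: cost 26, value 156
Best: 159 util.

159 util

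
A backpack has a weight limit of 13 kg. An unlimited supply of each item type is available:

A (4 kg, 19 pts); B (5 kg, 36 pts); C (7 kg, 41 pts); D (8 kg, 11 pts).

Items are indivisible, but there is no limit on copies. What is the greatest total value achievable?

Best value-per-unit is B at 36/5; filling with it alone gives 2×36 = 72.
Optimal mix: 1×B + 1×C → weight 12, value 77.

77 pts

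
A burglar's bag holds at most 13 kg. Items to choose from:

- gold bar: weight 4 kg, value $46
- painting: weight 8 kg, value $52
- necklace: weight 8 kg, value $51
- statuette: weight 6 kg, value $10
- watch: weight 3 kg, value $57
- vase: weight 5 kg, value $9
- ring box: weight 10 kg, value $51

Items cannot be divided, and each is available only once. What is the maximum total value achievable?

Check high-value combinations within 13 kg:
- gold bar+statuette+watch: weight 4+6+3=13, value 46+10+57=113
- gold bar+watch+vase: weight 4+3+5=12, value 46+57+9=112
- painting+watch: weight 8+3=11, value 52+57=109
Best: $113.

$113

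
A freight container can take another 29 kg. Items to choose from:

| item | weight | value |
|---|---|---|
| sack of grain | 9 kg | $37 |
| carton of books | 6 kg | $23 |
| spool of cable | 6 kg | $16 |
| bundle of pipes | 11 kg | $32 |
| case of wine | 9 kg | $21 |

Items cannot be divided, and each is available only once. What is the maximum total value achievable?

Check high-value combinations within 29 kg:
- sack of grain+carton of books+bundle of pipes: weight 9+6+11=26, value 37+23+32=92
- sack of grain+bundle of pipes+case of wine: weight 9+11+9=29, value 37+32+21=90
- sack of grain+spool of cable+bundle of pipes: weight 9+6+11=26, value 37+16+32=85
- sack of grain+carton of books+case of wine: weight 9+6+9=24, value 37+23+21=81
- sack of grain+carton of books+spool of cable: weight 9+6+6=21, value 37+23+16=76
Best: $92.

$92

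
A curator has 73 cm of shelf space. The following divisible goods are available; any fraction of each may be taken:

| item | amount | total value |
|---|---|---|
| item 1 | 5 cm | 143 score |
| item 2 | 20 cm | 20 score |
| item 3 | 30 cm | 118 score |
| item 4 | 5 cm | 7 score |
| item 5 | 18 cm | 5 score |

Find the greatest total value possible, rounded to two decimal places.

Take in order of value per unit:
- item 1 (143/5 per unit): all 5 → value 143, running total 143.00
- item 3 (118/30 per unit): all 30 → value 118, running total 261.00
- item 4 (7/5 per unit): all 5 → value 7, running total 268.00
- item 2 (20/20 per unit): all 20 → value 20, running total 288.00
- item 5 (5/18 per unit): 13 of 18 → value 13×5/18 = 3.6111, running total 291.61
Total 291.61.

291.61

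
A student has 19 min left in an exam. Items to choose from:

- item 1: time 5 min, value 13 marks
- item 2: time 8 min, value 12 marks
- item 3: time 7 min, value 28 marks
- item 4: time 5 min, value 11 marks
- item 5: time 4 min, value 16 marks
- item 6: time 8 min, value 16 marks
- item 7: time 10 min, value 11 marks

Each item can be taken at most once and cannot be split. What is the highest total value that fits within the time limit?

60 marks

Check high-value combinations within 19 min:
- item 3+item 5+item 6: time 7+4+8=19, value 28+16+16=60
- item 1+item 3+item 5: time 5+7+4=16, value 13+28+16=57
- item 2+item 3+item 5: time 8+7+4=19, value 12+28+16=56
- item 3+item 4+item 5: time 7+5+4=16, value 28+11+16=55
Best: 60 marks.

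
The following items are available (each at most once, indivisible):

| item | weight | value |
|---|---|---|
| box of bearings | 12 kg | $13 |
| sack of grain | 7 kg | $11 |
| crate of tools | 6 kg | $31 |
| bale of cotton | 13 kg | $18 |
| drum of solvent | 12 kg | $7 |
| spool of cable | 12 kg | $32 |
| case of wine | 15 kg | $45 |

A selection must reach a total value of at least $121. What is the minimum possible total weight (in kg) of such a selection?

Subsets with value ≥ 121, sorted by total weight:
- box of bearings+crate of tools+spool of cable+case of wine: weight 45, value 121
- crate of tools+bale of cotton+spool of cable+case of wine: weight 46, value 126
- box of bearings+sack of grain+crate of tools+spool of cable+case of wine: weight 52, value 132
Minimum weight: 45 kg.

45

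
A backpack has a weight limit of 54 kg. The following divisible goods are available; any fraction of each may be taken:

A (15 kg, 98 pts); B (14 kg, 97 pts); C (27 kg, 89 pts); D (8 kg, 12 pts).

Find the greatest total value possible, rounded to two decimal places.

277.41

Take in order of value per unit:
- B (97/14 per unit): all 14 → value 97, running total 97.00
- A (98/15 per unit): all 15 → value 98, running total 195.00
- C (89/27 per unit): 25 of 27 → value 25×89/27 = 82.4074, running total 277.41
Total 277.41.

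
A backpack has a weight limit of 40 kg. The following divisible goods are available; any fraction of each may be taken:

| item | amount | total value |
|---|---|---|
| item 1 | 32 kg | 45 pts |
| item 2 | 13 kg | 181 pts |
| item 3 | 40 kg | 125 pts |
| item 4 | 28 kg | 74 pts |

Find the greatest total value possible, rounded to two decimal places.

265.38

Take in order of value per unit:
- item 2 (181/13 per unit): all 13 → value 181, running total 181.00
- item 3 (125/40 per unit): 27 of 40 → value 27×125/40 = 84.3750, running total 265.38
Total 265.38.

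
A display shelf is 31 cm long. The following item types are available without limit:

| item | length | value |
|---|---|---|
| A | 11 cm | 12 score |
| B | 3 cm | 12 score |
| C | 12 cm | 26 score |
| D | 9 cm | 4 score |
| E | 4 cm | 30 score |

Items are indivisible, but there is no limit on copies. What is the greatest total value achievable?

222 score

Best value-per-unit is E at 30/4; filling with it alone gives 7×30 = 210.
Optimal mix: 1×B + 7×E → length 31, value 222.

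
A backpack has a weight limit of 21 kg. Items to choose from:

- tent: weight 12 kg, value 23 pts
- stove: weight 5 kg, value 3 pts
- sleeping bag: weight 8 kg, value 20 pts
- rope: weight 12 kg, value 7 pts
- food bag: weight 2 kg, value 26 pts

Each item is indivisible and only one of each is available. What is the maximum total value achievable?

Check high-value combinations within 21 kg:
- tent+stove+food bag: weight 12+5+2=19, value 23+3+26=52
- tent+food bag: weight 12+2=14, value 23+26=49
- stove+sleeping bag+food bag: weight 5+8+2=15, value 3+20+26=49
Best: 52 pts.

52 pts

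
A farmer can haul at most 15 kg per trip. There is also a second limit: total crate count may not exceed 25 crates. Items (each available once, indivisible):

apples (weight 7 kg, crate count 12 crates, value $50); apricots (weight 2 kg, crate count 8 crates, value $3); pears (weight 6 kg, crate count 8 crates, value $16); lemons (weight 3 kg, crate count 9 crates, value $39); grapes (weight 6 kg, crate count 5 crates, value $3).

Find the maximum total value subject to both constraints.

$89

Feasible sets respecting both limits:
- apples+lemons: weight 10, crate count 21, value 89
- apples+pears: weight 13, crate count 20, value 66
- apricots+pears+lemons: weight 11, crate count 25, value 58
- pears+lemons+grapes: weight 15, crate count 22, value 58
Best: $89.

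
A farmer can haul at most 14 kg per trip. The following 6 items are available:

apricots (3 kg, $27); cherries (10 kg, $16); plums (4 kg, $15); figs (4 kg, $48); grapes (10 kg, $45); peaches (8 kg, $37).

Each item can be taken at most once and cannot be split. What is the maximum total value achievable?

$93

Check high-value combinations within 14 kg:
- figs+grapes: weight 4+10=14, value 48+45=93
- apricots+plums+figs: weight 3+4+4=11, value 27+15+48=90
- figs+peaches: weight 4+8=12, value 48+37=85
- apricots+figs: weight 3+4=7, value 27+48=75
Best: $93.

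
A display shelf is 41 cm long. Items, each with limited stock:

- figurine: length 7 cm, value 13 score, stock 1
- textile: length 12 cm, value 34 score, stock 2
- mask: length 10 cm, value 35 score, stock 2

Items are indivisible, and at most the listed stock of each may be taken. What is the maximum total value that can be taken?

117 score

Best selections within length 41 and stock limits:
- 1×figurine + 1×textile + 2×mask: length 39, value 117
- 1×figurine + 2×textile + 1×mask: length 41, value 116
Best: 117 score.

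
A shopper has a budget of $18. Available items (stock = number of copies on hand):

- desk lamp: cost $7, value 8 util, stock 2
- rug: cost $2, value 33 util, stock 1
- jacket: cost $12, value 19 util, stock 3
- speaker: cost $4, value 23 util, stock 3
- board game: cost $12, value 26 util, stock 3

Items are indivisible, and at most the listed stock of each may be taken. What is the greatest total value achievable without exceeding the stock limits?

Top feasible selections:
- 1×rug + 3×speaker: cost 14, value 102
- 1×desk lamp + 1×rug + 2×speaker: cost 17, value 87
Best: 102 util.

102 util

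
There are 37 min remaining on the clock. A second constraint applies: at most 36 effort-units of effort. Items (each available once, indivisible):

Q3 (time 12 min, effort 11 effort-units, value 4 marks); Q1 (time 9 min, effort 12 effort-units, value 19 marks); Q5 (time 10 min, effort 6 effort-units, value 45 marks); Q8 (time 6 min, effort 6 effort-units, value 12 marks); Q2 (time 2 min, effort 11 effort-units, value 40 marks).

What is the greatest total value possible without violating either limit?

116 marks

Feasible sets respecting both limits:
- Q1+Q5+Q8+Q2: time 27, effort 35, value 116
- Q1+Q5+Q2: time 21, effort 29, value 104
- Q3+Q5+Q8+Q2: time 30, effort 34, value 101
Best: 116 marks.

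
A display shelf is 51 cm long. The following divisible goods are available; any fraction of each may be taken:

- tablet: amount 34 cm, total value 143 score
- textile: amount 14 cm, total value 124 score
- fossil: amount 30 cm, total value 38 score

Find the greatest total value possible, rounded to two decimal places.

Take in order of value per unit:
- textile (124/14 per unit): all 14 → value 124, running total 124.00
- tablet (143/34 per unit): all 34 → value 143, running total 267.00
- fossil (38/30 per unit): 3 of 30 → value 3×38/30 = 3.8000, running total 270.80
Total 270.80.

270.80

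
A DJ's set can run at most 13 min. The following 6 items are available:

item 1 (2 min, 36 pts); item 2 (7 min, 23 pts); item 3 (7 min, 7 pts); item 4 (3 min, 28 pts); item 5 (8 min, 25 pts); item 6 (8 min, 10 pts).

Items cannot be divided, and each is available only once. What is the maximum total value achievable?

89 pts

This is a 0/1 knapsack; check combinations near the capacity.
- item 1+item 4+item 5: duration 2+3+8=13, value 36+28+25=89
- item 1+item 2+item 4: duration 2+7+3=12, value 36+23+28=87
- item 1+item 4+item 6: duration 2+3+8=13, value 36+28+10=74
- item 1+item 3+item 4: duration 2+7+3=12, value 36+7+28=71
- item 1+item 4: duration 2+3=5, value 36+28=64
Best: 89 pts.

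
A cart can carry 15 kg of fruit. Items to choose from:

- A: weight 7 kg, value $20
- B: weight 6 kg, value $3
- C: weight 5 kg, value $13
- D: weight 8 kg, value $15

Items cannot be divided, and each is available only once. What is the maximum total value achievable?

Check high-value combinations within 15 kg:
- A+D: weight 7+8=15, value 20+15=35
- A+C: weight 7+5=12, value 20+13=33
- C+D: weight 5+8=13, value 13+15=28
- A+B: weight 7+6=13, value 20+3=23
- A: weight 7, value 20
Best: $35.

$35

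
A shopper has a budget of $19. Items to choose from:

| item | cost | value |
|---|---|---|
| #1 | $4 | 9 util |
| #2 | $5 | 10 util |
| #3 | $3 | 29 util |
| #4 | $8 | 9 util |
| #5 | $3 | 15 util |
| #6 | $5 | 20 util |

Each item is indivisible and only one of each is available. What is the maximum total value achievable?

Check high-value combinations within $19:
- #2+#3+#5+#6: cost 5+3+3+5=16, value 10+29+15+20=74
- #1+#3+#5+#6: cost 4+3+3+5=15, value 9+29+15+20=73
- #3+#4+#5+#6: cost 3+8+3+5=19, value 29+9+15+20=73
- #1+#2+#3+#6: cost 4+5+3+5=17, value 9+10+29+20=68
- #3+#5+#6: cost 3+3+5=11, value 29+15+20=64
Best: 74 util.

74 util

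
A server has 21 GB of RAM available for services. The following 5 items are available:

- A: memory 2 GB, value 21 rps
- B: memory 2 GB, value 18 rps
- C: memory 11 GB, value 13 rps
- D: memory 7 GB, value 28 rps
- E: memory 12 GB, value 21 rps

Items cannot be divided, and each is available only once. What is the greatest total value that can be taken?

70 rps

Check high-value combinations within 21 GB:
- A+D+E: memory 2+7+12=21, value 21+28+21=70
- A+B+D: memory 2+2+7=11, value 21+18+28=67
- B+D+E: memory 2+7+12=21, value 18+28+21=67
- A+C+D: memory 2+11+7=20, value 21+13+28=62
- A+B+E: memory 2+2+12=16, value 21+18+21=60
Best: 70 rps.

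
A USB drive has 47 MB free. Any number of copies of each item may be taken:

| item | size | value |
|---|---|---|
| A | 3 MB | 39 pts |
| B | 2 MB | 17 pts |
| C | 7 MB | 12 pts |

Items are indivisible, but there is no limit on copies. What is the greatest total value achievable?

602 pts

Best value-per-unit is A at 39/3; filling with it alone gives 15×39 = 585.
Optimal mix: 15×A + 1×B → size 47, value 602.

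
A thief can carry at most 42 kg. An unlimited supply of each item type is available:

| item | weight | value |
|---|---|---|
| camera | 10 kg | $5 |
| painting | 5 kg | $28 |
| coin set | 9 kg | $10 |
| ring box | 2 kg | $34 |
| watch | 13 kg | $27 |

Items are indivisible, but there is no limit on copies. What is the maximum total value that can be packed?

Best value-per-unit is ring box at 34/2, and filling with it alone uses weight 21×2=42. No mix of the others beats 21×34 = 714.

$714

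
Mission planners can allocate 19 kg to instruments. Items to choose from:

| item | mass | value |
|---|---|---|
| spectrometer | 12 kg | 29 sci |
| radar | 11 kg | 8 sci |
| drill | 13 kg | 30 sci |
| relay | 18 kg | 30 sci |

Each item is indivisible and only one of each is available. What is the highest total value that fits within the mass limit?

Check high-value combinations within 19 kg:
- drill: mass 13, value 30
- relay: mass 18, value 30
- spectrometer: mass 12, value 29
- radar: mass 11, value 8
Best: 30 sci.

30 sci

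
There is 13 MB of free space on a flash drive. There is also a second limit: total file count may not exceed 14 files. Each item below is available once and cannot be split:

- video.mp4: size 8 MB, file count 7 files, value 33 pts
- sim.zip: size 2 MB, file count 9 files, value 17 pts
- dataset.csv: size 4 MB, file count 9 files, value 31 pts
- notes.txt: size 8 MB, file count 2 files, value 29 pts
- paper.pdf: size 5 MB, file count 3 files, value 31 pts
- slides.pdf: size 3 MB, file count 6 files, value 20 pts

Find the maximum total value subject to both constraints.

64 pts

Feasible sets respecting both limits:
- video.mp4+paper.pdf: size 13, file count 10, value 64
- dataset.csv+paper.pdf: size 9, file count 12, value 62
- dataset.csv+notes.txt: size 12, file count 11, value 60
Best: 64 pts.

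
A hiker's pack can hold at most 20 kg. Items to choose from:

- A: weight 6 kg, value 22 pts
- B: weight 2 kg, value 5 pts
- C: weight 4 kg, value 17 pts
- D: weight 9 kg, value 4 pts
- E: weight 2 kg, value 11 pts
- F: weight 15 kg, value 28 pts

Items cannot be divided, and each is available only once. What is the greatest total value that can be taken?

Check high-value combinations within 20 kg:
- A+B+C+E: weight 6+2+4+2=14, value 22+5+17+11=55
- A+C+E: weight 6+4+2=12, value 22+17+11=50
- C+F: weight 4+15=19, value 17+28=45
- A+B+C: weight 6+2+4=12, value 22+5+17=44
Best: 55 pts.

55 pts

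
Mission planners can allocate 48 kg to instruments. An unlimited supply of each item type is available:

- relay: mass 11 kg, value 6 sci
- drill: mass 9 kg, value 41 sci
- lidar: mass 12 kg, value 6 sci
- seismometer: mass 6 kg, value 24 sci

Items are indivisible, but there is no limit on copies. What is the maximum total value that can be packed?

212 sci

Best value-per-unit is drill at 41/9; filling with it alone gives 5×41 = 205.
Optimal mix: 4×drill + 2×seismometer → mass 48, value 212.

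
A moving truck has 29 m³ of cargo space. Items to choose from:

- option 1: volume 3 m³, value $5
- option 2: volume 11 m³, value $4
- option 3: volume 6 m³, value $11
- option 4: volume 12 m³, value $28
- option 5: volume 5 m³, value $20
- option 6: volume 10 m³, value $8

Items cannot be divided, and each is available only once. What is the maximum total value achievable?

Check high-value combinations within 29 m³:
- option 1+option 3+option 4+option 5: volume 3+6+12+5=26, value 5+11+28+20=64
- option 3+option 4+option 5: volume 6+12+5=23, value 11+28+20=59
- option 4+option 5+option 6: volume 12+5+10=27, value 28+20+8=56
- option 1+option 4+option 5: volume 3+12+5=20, value 5+28+20=53
- option 2+option 4+option 5: volume 11+12+5=28, value 4+28+20=52
Best: $64.

$64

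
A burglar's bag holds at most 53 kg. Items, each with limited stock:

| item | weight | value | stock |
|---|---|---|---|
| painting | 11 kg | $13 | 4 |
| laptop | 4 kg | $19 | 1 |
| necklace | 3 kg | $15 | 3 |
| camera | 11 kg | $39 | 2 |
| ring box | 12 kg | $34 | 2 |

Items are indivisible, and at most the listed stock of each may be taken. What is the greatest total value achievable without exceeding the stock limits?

Top feasible selections:
- 1×laptop + 1×necklace + 2×camera + 2×ring box: weight 53, value 180
- 1×laptop + 3×necklace + 2×camera + 1×ring box: weight 47, value 176
Best: $180.

$180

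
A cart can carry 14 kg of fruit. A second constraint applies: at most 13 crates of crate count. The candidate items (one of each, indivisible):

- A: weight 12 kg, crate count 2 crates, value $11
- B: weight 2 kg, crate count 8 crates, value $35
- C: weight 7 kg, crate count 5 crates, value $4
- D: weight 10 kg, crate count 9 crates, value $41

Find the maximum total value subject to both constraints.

Feasible sets respecting both limits:
- A+B: weight 14, crate count 10, value 46
- D: weight 10, crate count 9, value 41
- B+C: weight 9, crate count 13, value 39
- B: weight 2, crate count 8, value 35
Best: $46.

$46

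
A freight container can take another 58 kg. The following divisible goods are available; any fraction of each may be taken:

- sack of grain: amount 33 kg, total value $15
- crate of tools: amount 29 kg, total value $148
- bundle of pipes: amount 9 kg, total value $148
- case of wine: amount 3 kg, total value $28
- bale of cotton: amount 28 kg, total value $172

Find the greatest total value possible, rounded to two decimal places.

439.86

Take in order of value per unit:
- bundle of pipes (148/9 per unit): all 9 → value 148, running total 148.00
- case of wine (28/3 per unit): all 3 → value 28, running total 176.00
- bale of cotton (172/28 per unit): all 28 → value 172, running total 348.00
- crate of tools (148/29 per unit): 18 of 29 → value 18×148/29 = 91.8621, running total 439.86
Total 439.86.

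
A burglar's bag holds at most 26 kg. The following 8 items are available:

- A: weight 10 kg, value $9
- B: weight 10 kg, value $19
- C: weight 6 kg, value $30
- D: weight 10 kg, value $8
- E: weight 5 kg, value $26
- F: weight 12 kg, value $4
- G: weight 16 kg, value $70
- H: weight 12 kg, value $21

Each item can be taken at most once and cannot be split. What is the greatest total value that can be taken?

$100

This is a 0/1 knapsack; check combinations near the capacity.
- C+G: weight 6+16=22, value 30+70=100
- E+G: weight 5+16=21, value 26+70=96
- B+G: weight 10+16=26, value 19+70=89
Best: $100.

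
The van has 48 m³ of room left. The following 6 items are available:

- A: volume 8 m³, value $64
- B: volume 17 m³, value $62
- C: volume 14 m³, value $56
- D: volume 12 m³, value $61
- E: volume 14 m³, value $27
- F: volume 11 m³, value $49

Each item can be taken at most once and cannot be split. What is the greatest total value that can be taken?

$236

Check high-value combinations within 48 m³:
- A+B+D+F: volume 8+17+12+11=48, value 64+62+61+49=236
- A+C+D+F: volume 8+14+12+11=45, value 64+56+61+49=230
- A+C+D+E: volume 8+14+12+14=48, value 64+56+61+27=208
Best: $236.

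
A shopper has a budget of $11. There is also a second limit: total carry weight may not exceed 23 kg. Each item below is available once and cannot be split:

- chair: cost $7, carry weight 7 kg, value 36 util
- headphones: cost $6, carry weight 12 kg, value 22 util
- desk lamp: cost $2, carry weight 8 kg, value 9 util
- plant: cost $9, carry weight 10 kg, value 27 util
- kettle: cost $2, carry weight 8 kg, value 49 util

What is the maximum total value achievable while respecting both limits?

Feasible sets respecting both limits:
- chair+desk lamp+kettle: cost 11, carry weight 23, value 94
- chair+kettle: cost 9, carry weight 15, value 85
- plant+kettle: cost 11, carry weight 18, value 76
Best: 94 util.

94 util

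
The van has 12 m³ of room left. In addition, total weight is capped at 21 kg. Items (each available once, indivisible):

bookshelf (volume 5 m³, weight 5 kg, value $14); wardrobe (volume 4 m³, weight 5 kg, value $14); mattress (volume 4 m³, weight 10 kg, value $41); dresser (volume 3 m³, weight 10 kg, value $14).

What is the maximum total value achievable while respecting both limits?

$55

Feasible sets respecting both limits:
- bookshelf+mattress: volume 9, weight 15, value 55
- wardrobe+mattress: volume 8, weight 15, value 55
- mattress+dresser: volume 7, weight 20, value 55
Best: $55.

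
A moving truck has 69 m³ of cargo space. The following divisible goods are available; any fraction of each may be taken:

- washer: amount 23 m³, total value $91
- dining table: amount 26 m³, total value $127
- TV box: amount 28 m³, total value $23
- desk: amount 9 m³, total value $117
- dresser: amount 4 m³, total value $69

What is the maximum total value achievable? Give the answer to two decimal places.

409.75

Take in order of value per unit:
- dresser (69/4 per unit): all 4 → value 69, running total 69.00
- desk (117/9 per unit): all 9 → value 117, running total 186.00
- dining table (127/26 per unit): all 26 → value 127, running total 313.00
- washer (91/23 per unit): all 23 → value 91, running total 404.00
- TV box (23/28 per unit): 7 of 28 → value 7×23/28 = 5.7500, running total 409.75
Total 409.75.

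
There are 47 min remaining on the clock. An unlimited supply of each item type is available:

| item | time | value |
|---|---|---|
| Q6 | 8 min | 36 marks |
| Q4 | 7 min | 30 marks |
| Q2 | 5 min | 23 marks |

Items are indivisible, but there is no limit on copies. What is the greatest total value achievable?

214 marks

Best value-per-unit is Q2 at 23/5; filling with it alone gives 9×23 = 207.
Optimal mix: 1×Q4 + 8×Q2 → time 47, value 214.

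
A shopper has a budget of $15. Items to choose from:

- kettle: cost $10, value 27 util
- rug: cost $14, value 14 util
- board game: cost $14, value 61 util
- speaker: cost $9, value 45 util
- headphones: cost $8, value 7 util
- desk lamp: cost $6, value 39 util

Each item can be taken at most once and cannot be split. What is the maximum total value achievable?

This is a 0/1 knapsack; check combinations near the capacity.
- speaker+desk lamp: cost 9+6=15, value 45+39=84
- board game: cost 14, value 61
- headphones+desk lamp: cost 8+6=14, value 7+39=46
- speaker: cost 9, value 45
- desk lamp: cost 6, value 39
Best: 84 util.

84 util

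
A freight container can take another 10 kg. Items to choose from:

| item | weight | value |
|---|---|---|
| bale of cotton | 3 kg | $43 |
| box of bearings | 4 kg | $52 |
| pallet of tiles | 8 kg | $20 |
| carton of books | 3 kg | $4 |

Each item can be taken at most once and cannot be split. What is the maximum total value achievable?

$99

Check high-value combinations within 10 kg:
- bale of cotton+box of bearings+carton of books: weight 3+4+3=10, value 43+52+4=99
- bale of cotton+box of bearings: weight 3+4=7, value 43+52=95
- box of bearings+carton of books: weight 4+3=7, value 52+4=56
Best: $99.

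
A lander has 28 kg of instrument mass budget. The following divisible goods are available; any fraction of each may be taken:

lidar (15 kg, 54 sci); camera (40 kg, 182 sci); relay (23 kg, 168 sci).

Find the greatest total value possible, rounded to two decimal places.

Take in order of value per unit:
- relay (168/23 per unit): all 23 → value 168, running total 168.00
- camera (182/40 per unit): 5 of 40 → value 5×182/40 = 22.7500, running total 190.75
Total 190.75.

190.75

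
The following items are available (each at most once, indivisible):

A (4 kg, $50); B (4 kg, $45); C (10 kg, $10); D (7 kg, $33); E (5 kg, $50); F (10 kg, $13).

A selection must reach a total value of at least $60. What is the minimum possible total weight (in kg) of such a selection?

Subsets with value ≥ 60, sorted by total weight:
- A+B: weight 8, value 95
- A+E: weight 9, value 100
- B+E: weight 9, value 95
- A+D: weight 11, value 83
Minimum weight: 8 kg.

8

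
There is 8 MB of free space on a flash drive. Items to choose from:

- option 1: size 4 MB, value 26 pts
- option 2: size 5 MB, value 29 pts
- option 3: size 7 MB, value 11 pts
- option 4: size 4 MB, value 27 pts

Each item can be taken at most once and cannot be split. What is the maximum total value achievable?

Check high-value combinations within 8 MB:
- option 1+option 4: size 4+4=8, value 26+27=53
- option 2: size 5, value 29
- option 4: size 4, value 27
- option 1: size 4, value 26
- option 3: size 7, value 11
Best: 53 pts.

53 pts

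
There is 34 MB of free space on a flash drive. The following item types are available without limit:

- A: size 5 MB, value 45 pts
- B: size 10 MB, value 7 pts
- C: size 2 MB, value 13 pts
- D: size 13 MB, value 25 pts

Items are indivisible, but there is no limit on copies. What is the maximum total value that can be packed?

296 pts

Best value-per-unit is A at 45/5; filling with it alone gives 6×45 = 270.
Optimal mix: 6×A + 2×C → size 34, value 296.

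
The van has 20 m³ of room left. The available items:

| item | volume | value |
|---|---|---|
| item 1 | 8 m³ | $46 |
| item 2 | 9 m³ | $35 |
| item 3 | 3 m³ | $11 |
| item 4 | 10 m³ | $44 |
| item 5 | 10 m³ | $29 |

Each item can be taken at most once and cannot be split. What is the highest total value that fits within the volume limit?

$92

Check high-value combinations within 20 m³:
- item 1+item 2+item 3: volume 8+9+3=20, value 46+35+11=92
- item 1+item 4: volume 8+10=18, value 46+44=90
- item 1+item 2: volume 8+9=17, value 46+35=81
- item 2+item 4: volume 9+10=19, value 35+44=79
Best: $92.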